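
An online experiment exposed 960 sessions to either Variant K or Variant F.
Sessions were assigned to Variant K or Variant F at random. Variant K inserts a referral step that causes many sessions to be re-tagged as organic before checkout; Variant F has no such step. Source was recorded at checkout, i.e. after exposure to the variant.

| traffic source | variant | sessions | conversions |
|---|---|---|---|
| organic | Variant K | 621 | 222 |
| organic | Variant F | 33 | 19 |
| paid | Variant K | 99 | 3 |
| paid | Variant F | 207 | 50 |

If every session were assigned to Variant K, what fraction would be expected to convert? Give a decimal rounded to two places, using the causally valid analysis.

The traffic source-specific comparison favours Variant F throughout, but the pooled figures favour Variant K. The question is whether to condition on traffic source.
The distribution of traffic source is itself part of what the variant does — it is an intermediate outcome. Holding it fixed would remove that part of the effect; the total effect is the pooled difference.
So P(outcome | do(Variant K)) is just the pooled rate for Variant K: 225/720 = 0.312.

0.31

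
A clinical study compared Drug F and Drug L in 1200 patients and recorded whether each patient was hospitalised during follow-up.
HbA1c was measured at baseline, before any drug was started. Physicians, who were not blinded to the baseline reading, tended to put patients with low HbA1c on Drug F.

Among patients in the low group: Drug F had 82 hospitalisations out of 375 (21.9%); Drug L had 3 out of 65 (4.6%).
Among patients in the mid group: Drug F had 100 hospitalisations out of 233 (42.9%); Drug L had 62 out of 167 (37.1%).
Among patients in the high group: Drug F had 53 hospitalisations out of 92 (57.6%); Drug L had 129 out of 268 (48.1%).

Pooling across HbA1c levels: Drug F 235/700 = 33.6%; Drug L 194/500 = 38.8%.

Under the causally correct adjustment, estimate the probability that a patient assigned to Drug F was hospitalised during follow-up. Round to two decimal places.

The imbalance in HbA1c arose from how patients were allocated, not from anything the drug did; and HbA1c independently affects the outcome. The pooled gap is confounded — condition on HbA1c.
Standardising Drug F to the population HbA1c mix: 0.367·82/375 + 0.333·100/233 + 0.300·53/92 = 0.396.

0.40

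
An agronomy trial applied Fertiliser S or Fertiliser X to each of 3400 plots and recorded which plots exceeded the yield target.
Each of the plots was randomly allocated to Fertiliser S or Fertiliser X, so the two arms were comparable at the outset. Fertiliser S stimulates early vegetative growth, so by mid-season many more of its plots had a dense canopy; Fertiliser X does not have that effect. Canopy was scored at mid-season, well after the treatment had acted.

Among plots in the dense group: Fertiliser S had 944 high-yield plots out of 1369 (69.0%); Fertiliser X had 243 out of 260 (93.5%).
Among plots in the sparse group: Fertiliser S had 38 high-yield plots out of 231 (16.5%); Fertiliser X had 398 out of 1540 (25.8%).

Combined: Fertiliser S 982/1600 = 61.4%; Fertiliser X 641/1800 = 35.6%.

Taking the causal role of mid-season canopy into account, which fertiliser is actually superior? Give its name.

Within every mid-season canopy level Fertiliser X has the higher rate, yet pooled Fertiliser S does — Simpson's reversal.
Because the fertiliser influences mid-season canopy, mid-season canopy is a post-treatment mediator, not a confounder. Stratifying on it would bias the estimate; the causal effect is the crude pooled difference.
Pooled: Fertiliser S 61.4% vs Fertiliser X 35.6%; Fertiliser S is higher overall.

Fertiliser S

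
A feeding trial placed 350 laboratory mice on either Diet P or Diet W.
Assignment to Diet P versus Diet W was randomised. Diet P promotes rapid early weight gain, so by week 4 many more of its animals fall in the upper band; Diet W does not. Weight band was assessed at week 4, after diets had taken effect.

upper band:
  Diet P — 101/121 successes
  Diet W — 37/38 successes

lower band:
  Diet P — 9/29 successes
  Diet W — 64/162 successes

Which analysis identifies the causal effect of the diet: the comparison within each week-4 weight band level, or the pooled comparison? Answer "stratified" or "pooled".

Diet W is higher inside every week-4 weight band stratum but Diet P is higher in aggregate. Whether to stratify depends on how week-4 weight band relates to the diet.
Stratifying would compare diets among laboratory mice the diets themselves sorted into week-4 weight band groups — a form of selection on an intermediate. The unconditioned pooled rates give the total causal effect.
Pooled: Diet P 73.3% vs Diet W 50.5%; Diet P is higher overall.

pooled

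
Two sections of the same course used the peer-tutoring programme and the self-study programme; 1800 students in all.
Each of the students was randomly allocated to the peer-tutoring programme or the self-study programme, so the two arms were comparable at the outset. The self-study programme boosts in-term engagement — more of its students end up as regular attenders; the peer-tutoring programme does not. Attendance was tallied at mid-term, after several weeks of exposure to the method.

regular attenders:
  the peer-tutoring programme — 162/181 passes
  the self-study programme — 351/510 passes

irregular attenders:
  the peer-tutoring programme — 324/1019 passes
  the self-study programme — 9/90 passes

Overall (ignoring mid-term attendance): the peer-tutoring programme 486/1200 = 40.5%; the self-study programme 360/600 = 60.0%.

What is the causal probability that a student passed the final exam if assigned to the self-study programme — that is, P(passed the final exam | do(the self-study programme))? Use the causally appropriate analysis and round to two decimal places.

The mid-term attendance-specific comparison favours the peer-tutoring programme throughout, but the pooled figures favour the self-study programme. The question is whether to condition on mid-term attendance.
Because the teaching method influences mid-term attendance, mid-term attendance is a post-treatment mediator, not a confounder. Stratifying on it would bias the estimate; the causal effect is the crude pooled difference.
So P(outcome | do(the self-study programme)) is just the pooled rate for the self-study programme: 360/600 = 0.600.

0.60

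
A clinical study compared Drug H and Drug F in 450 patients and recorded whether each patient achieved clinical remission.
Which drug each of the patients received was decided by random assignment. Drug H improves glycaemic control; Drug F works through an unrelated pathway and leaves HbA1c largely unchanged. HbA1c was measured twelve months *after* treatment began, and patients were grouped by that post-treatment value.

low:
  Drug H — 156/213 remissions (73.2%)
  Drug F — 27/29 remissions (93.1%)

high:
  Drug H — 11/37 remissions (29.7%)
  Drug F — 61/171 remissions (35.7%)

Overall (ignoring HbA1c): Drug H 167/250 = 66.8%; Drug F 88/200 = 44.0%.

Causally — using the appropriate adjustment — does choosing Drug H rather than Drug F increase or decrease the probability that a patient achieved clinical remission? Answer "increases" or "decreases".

increases

Stratifying would compare drugs among patients the drugs themselves sorted into HbA1c groups — a form of selection on an intermediate. The unconditioned pooled rates give the total causal effect.
Pooled: Drug H 66.8% vs Drug F 44.0%; Drug H is higher overall.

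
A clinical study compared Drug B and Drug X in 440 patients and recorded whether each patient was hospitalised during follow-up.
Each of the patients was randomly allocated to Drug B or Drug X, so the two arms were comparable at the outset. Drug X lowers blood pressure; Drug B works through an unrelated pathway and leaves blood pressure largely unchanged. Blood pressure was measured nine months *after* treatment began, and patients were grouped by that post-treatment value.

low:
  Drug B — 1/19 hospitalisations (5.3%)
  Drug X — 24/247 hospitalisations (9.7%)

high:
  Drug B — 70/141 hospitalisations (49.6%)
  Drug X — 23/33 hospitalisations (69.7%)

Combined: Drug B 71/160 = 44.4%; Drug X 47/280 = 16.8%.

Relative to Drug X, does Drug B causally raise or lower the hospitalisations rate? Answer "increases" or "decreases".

Blood pressure here is a post-treatment variable shaped by the drug; conditioning on it would introduce bias rather than remove it. The overall comparison is the causal one.
Pooled: Drug B 44.4% vs Drug X 16.8%; Drug X is lower overall.

increases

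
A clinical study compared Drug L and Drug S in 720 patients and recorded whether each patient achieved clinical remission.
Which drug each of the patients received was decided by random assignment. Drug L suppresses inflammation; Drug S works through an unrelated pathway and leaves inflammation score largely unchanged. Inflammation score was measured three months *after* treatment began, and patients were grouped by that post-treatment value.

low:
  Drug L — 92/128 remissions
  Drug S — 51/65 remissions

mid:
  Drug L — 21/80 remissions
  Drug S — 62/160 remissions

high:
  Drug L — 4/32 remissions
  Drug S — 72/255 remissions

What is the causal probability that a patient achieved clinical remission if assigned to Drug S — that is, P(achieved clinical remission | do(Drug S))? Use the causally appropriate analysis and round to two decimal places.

The stratified and pooled comparisons disagree (Drug S wins within each inflammation score; Drug L wins overall), so the answer turns on the causal role of inflammation score.
Stratifying would compare drugs among patients the drugs themselves sorted into inflammation score groups — a form of selection on an intermediate. The unconditioned pooled rates give the total causal effect.
So P(outcome | do(Drug S)) is just the pooled rate for Drug S: 185/480 = 0.385.

0.39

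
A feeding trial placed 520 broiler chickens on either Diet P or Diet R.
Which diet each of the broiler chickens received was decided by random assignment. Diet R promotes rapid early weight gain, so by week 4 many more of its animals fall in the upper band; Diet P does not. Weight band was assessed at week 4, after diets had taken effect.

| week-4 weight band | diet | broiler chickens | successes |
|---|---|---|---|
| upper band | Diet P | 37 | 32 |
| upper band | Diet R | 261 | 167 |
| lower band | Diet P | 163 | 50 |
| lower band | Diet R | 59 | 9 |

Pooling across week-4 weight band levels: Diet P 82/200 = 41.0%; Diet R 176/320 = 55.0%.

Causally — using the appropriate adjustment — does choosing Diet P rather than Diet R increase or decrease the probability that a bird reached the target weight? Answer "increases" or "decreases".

decreases

Week-4 weight band is downstream of the diet. One should not condition on a consequence of treatment, so the overall rates are the right comparison.
Pooled: Diet P 41.0% vs Diet R 55.0%; Diet R is higher overall.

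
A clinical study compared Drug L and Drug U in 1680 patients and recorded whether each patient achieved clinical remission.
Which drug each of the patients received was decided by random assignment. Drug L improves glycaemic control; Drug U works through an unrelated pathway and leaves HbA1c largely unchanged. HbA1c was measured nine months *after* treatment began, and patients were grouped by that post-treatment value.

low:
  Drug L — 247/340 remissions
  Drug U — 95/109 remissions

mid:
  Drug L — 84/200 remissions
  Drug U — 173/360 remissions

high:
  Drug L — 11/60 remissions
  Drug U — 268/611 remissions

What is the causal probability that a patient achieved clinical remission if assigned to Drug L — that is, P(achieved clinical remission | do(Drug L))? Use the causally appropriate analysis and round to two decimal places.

Because the drug influences HbA1c, HbA1c is a post-treatment mediator, not a confounder. Stratifying on it would bias the estimate; the causal effect is the crude pooled difference.
So P(outcome | do(Drug L)) is just the pooled rate for Drug L: 342/600 = 0.570.

0.57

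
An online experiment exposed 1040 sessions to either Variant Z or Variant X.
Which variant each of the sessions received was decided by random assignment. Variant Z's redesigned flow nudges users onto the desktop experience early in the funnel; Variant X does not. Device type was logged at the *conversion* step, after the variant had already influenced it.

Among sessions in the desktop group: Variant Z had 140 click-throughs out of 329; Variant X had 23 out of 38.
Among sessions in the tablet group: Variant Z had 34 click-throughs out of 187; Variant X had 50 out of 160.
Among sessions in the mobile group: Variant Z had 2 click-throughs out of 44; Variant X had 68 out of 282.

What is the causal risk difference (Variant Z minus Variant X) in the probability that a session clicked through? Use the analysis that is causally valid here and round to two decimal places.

+0.02

Within every device type level Variant X has the higher rate, yet pooled Variant Z does — Simpson's reversal.
Device type is downstream of the variant. One should not condition on a consequence of treatment, so the overall rates are the right comparison.
The causal difference is the pooled difference: 0.314 − 0.294 = +0.021.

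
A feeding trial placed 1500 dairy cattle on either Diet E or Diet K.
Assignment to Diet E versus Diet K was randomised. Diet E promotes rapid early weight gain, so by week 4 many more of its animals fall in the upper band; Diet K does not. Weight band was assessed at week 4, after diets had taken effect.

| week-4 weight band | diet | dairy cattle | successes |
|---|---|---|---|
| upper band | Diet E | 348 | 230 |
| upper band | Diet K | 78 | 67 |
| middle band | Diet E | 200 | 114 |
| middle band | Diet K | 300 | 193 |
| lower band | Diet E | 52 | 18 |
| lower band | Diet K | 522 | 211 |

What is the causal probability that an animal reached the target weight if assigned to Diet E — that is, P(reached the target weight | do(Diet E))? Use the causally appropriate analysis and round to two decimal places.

0.60

The week-4 weight band-specific comparison favours Diet K throughout, but the pooled figures favour Diet E. The question is whether to condition on week-4 weight band.
The distribution of week-4 weight band is itself part of what the diet does — it is an intermediate outcome. Holding it fixed would remove that part of the effect; the total effect is the pooled difference.
So P(outcome | do(Diet E)) is just the pooled rate for Diet E: 362/600 = 0.603.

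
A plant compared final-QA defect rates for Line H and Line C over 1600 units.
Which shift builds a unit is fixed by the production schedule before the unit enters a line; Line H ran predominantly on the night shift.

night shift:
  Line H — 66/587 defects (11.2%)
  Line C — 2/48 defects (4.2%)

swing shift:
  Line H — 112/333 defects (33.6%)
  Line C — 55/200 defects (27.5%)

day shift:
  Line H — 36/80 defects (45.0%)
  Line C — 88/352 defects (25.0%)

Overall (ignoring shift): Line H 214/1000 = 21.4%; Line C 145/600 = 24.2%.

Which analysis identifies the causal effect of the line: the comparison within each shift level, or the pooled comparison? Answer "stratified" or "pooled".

Shift differs across lines for reasons unrelated to any effect of the line itself, and it separately predicts the outcome — a classic confounder. We must compare within shift levels.
Within each level — night shift: 11.2% vs 4.2%; swing shift: 33.6% vs 27.5%; day shift: 45.0% vs 25.0% — Line C is lower every time.

stratified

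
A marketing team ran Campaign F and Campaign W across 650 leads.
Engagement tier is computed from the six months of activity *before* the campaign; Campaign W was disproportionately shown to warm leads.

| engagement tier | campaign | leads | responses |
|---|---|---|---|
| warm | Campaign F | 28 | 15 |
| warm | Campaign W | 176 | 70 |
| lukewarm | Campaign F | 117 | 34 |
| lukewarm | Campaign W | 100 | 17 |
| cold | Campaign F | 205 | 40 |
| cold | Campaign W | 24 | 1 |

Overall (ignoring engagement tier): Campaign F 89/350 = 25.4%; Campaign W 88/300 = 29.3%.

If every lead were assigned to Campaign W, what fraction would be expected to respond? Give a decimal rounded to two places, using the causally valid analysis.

Since engagement tier is a pre-existing factor (not a product of the campaign) and it affects the outcome on its own, it is a confounder. The stratified rates, not the pooled rate, identify the causal effect.
Standardising Campaign W to the population engagement tier mix: 0.314·70/176 + 0.334·17/100 + 0.352·1/24 = 0.196.

0.20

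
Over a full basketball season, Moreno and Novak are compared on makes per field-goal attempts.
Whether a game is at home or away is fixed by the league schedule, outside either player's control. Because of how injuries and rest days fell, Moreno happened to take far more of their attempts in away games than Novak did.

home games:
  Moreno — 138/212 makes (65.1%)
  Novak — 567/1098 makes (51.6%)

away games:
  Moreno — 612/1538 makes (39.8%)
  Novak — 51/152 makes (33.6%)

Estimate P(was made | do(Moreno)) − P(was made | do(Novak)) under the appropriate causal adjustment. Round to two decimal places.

Within every game venue level Moreno has the higher rate, yet pooled Novak does — Simpson's reversal.
Game venue satisfies the back-door criterion: it is not a descendant of the player, and it blocks the spurious path from player to outcome. Adjusting for it (i.e., using the within-game venue rates) gives the causal effect.
Adjusting over the population distribution of game venue: 0.437·(0.651−0.516) + 0.563·(0.398−0.336) = +0.094.

+0.09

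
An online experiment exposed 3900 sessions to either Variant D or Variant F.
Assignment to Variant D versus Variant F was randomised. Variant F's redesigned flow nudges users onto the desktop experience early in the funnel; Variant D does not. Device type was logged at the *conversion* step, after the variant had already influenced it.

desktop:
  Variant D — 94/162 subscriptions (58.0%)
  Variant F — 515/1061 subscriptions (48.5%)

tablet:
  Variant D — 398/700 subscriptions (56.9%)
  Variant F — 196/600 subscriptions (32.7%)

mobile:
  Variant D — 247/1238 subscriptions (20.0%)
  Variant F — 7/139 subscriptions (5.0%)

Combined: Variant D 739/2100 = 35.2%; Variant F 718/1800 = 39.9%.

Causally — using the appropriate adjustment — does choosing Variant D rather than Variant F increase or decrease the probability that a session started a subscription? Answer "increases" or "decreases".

The stratified and pooled comparisons disagree (Variant D wins within each device type; Variant F wins overall), so the answer turns on the causal role of device type.
Device type is downstream of the variant. One should not condition on a consequence of treatment, so the overall rates are the right comparison.
Pooled: Variant D 35.2% vs Variant F 39.9%; Variant F is higher overall.

decreases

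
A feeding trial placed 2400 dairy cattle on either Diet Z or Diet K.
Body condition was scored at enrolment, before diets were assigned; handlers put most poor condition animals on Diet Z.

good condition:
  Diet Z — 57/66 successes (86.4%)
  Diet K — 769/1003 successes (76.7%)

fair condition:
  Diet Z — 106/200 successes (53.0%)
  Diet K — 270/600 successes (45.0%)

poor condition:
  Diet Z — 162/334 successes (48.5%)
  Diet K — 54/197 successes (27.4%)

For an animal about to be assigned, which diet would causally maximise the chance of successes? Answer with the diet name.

Nothing the diet does changes starting body condition; the imbalance is an allocation artefact. With starting body condition also predicting the outcome, the pooled figure is confounded, and the within-stratum comparison is the causal one.
Within each level — good condition: 86.4% vs 76.7%; fair condition: 53.0% vs 45.0%; poor condition: 48.5% vs 27.4% — Diet Z is higher every time.

Diet Z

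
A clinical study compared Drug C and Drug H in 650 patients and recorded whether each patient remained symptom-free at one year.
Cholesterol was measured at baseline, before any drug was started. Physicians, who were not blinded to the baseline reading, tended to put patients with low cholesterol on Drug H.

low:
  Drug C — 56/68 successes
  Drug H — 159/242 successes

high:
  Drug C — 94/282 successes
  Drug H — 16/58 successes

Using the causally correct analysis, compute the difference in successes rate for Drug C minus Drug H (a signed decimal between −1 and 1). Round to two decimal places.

The imbalance in cholesterol arose from how patients were allocated, not from anything the drug did; and cholesterol independently affects the outcome. The pooled gap is confounded — condition on cholesterol.
Adjusting over the population distribution of cholesterol: 0.477·(0.824−0.657) + 0.523·(0.333−0.276) = +0.109.

+0.11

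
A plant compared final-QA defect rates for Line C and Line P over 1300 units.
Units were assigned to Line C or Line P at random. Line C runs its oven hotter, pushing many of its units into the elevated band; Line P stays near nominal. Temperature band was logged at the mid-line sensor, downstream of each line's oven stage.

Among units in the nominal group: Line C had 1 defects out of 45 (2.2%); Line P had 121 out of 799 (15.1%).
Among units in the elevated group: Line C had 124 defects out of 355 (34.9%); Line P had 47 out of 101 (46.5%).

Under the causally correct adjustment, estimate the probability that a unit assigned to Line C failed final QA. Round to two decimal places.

In-process temperature band here is a post-treatment variable shaped by the line; conditioning on it would introduce bias rather than remove it. The overall comparison is the causal one.
So P(outcome | do(Line C)) is just the pooled rate for Line C: 125/400 = 0.312.

0.31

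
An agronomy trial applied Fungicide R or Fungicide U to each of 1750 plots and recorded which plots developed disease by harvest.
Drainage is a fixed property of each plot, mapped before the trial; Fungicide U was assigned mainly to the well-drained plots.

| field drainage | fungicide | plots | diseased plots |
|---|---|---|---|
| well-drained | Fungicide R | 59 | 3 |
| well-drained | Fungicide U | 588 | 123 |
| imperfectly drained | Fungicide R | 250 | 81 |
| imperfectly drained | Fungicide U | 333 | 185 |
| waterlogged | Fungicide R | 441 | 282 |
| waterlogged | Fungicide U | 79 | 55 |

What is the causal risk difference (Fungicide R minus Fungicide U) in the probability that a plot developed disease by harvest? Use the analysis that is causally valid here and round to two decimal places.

Field drainage satisfies the back-door criterion: it is not a descendant of the fungicide, and it blocks the spurious path from fungicide to outcome. Adjusting for it (i.e., using the within-field drainage rates) gives the causal effect.
Adjusting over the population distribution of field drainage: 0.370·(0.051−0.209) + 0.333·(0.324−0.556) + 0.297·(0.639−0.696) = -0.153.

-0.15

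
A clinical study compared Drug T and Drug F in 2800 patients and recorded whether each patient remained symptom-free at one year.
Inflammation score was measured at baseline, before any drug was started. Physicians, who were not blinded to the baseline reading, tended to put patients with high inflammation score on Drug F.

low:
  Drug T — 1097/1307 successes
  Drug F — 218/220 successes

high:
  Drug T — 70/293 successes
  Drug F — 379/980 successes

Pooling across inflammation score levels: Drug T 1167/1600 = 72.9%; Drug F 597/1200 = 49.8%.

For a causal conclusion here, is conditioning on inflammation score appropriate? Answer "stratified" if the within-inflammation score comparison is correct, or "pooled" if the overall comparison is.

stratified

Drug F is higher inside every inflammation score stratum but Drug T is higher in aggregate. Whether to stratify depends on how inflammation score relates to the drug.
Here inflammation score is a common cause — it drives both which drug a case falls under and the outcome. The crude comparison mixes populations; the stratum-specific rates are the causally relevant ones.
Within each level — low: 83.9% vs 99.1%; high: 23.9% vs 38.7% — Drug F is higher every time.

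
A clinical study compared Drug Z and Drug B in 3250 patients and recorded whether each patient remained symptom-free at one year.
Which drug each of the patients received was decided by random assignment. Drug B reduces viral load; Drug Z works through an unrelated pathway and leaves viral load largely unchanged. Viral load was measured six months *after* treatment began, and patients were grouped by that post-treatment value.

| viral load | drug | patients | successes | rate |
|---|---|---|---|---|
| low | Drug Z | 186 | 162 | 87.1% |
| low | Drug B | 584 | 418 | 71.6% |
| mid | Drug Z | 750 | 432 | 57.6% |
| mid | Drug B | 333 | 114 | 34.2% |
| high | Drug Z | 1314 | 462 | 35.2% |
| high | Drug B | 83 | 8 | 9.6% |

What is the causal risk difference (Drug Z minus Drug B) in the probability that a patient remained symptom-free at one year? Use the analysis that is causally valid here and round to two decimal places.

-0.07

The viral load-specific comparison favours Drug Z throughout, but the pooled figures favour Drug B. The question is whether to condition on viral load.
The distribution of viral load is itself part of what the drug does — it is an intermediate outcome. Holding it fixed would remove that part of the effect; the total effect is the pooled difference.
The causal difference is the pooled difference: 0.469 − 0.540 = -0.071.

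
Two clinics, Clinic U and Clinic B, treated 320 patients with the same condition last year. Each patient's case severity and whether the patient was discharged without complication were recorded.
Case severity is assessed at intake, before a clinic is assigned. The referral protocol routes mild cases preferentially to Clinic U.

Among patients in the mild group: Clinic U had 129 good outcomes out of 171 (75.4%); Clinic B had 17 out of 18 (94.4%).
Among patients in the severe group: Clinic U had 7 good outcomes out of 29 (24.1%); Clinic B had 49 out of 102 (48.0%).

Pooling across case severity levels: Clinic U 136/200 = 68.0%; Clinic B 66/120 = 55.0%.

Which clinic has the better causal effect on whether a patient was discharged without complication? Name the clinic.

Clinic B

Clinic B is higher inside every case severity stratum but Clinic U is higher in aggregate. Whether to stratify depends on how case severity relates to the clinic.
Case severity satisfies the back-door criterion: it is not a descendant of the clinic, and it blocks the spurious path from clinic to outcome. Adjusting for it (i.e., using the within-case severity rates) gives the causal effect.
Within each level — mild: 75.4% vs 94.4%; severe: 24.1% vs 48.0% — Clinic B is higher every time.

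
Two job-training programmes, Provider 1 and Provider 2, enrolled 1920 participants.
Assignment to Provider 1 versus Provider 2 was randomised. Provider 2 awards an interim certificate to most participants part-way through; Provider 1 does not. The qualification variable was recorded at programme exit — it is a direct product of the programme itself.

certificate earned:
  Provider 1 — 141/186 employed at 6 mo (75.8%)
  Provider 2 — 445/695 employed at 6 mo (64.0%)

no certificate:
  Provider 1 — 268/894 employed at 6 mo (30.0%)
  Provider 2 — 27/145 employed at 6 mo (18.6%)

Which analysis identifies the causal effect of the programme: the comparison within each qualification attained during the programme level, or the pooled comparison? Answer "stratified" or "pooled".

Within every qualification attained during the programme level Provider 1 has the higher rate, yet pooled Provider 2 does — Simpson's reversal.
Qualification attained during the programme is downstream of the programme. One should not condition on a consequence of treatment, so the overall rates are the right comparison.
Pooled: Provider 1 37.9% vs Provider 2 56.2%; Provider 2 is higher overall.

pooled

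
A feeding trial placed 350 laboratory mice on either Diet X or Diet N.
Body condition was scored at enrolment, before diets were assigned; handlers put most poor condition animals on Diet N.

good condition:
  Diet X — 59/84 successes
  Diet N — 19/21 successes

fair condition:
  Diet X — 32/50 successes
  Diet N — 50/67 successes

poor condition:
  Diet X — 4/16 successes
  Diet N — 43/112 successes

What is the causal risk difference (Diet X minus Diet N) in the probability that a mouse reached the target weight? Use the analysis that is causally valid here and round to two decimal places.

Diet N is higher inside every starting body condition stratum but Diet X is higher in aggregate. Whether to stratify depends on how starting body condition relates to the diet.
Starting body condition is set before the diet has any effect — it is not caused by the diet — and it independently drives the outcome. That makes it a confounder, so the causal comparison is within starting body condition levels.
Adjusting over the population distribution of starting body condition: 0.300·(0.702−0.905) + 0.334·(0.640−0.746) + 0.366·(0.250−0.384) = -0.145.

-0.15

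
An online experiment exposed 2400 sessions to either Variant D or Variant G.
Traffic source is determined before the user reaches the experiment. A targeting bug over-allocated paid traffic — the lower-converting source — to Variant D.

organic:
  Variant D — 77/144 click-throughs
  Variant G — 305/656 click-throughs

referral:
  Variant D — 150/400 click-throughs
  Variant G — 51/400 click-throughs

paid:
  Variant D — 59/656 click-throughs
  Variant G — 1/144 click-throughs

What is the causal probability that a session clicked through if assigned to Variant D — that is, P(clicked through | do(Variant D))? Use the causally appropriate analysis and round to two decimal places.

The imbalance in traffic source arose from how sessions were allocated, not from anything the variant did; and traffic source independently affects the outcome. The pooled gap is confounded — condition on traffic source.
Standardising Variant D to the population traffic source mix: 0.333·77/144 + 0.333·150/400 + 0.333·59/656 = 0.333.

0.33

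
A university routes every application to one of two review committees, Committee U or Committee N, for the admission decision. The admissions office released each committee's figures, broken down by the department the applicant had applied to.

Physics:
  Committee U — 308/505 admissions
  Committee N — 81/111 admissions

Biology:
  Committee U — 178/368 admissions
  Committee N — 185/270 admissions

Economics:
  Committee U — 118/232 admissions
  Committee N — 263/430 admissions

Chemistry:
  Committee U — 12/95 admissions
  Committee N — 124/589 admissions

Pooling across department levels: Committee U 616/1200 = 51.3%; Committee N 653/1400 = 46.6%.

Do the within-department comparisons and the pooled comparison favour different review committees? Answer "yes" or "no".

yes

Within each department level (Physics 61.0% vs 73.0%; Biology 48.4% vs 68.5%; Economics 50.9% vs 61.2%; Chemistry 12.6% vs 21.1%), Committee N has the higher rate every time. Pooled: 51.3% vs 46.6% — Committee U has the higher rate overall. The two comparisons disagree.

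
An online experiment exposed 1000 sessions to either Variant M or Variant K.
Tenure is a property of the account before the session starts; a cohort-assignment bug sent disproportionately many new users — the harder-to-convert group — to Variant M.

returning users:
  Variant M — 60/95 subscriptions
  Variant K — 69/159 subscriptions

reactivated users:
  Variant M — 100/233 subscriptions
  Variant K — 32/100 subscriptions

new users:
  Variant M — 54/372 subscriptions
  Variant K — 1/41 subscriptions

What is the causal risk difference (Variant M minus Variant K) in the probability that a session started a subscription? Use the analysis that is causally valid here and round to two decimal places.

Here user tenure is a common cause — it drives both which variant a case falls under and the outcome. The crude comparison mixes populations; the stratum-specific rates are the causally relevant ones.
Adjusting over the population distribution of user tenure: 0.254·(0.632−0.434) + 0.333·(0.429−0.320) + 0.413·(0.145−0.024) = +0.136.

+0.14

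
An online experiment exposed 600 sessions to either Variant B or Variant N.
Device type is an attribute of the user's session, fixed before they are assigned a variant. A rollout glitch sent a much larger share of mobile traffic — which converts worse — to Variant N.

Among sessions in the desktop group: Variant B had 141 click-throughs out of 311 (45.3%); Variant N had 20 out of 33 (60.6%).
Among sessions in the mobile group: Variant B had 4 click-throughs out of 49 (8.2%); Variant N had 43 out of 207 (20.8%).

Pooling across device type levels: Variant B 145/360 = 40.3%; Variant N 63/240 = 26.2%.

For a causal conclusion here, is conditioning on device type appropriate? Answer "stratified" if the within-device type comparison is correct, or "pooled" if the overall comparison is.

stratified

Nothing the variant does changes device type; the imbalance is an allocation artefact. With device type also predicting the outcome, the pooled figure is confounded, and the within-stratum comparison is the causal one.
Within each level — desktop: 45.3% vs 60.6%; mobile: 8.2% vs 20.8% — Variant N is higher every time.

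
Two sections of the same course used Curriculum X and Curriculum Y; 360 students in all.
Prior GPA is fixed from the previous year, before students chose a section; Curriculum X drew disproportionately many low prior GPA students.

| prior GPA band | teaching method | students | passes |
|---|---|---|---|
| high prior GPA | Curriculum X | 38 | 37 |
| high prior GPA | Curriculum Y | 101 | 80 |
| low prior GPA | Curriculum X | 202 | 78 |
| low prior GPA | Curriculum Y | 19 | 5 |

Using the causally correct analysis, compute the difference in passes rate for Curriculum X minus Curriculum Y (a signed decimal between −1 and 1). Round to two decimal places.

Prior GPA band differs across teaching methods for reasons unrelated to any effect of the teaching method itself, and it separately predicts the outcome — a classic confounder. We must compare within prior GPA band levels.
Adjusting over the population distribution of prior GPA band: 0.386·(0.974−0.792) + 0.614·(0.386−0.263) = +0.146.

+0.15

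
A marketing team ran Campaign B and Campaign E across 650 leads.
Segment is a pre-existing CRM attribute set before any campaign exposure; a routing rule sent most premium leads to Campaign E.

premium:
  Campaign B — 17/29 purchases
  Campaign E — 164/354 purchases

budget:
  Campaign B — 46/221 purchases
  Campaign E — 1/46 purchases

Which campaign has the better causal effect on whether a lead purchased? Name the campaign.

Since customer segment is a pre-existing factor (not a product of the campaign) and it affects the outcome on its own, it is a confounder. The stratified rates, not the pooled rate, identify the causal effect.
Within each level — premium: 58.6% vs 46.3%; budget: 20.8% vs 2.2% — Campaign B is higher every time.

Campaign B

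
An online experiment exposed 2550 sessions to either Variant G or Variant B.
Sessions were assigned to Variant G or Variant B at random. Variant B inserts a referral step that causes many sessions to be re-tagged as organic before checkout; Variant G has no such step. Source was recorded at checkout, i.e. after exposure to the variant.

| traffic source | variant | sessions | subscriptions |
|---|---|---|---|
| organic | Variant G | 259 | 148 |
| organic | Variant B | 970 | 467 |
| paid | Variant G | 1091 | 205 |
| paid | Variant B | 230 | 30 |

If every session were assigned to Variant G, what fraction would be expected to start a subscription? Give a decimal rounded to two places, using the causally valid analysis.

0.26

The distribution of traffic source is itself part of what the variant does — it is an intermediate outcome. Holding it fixed would remove that part of the effect; the total effect is the pooled difference.
So P(outcome | do(Variant G)) is just the pooled rate for Variant G: 353/1350 = 0.261.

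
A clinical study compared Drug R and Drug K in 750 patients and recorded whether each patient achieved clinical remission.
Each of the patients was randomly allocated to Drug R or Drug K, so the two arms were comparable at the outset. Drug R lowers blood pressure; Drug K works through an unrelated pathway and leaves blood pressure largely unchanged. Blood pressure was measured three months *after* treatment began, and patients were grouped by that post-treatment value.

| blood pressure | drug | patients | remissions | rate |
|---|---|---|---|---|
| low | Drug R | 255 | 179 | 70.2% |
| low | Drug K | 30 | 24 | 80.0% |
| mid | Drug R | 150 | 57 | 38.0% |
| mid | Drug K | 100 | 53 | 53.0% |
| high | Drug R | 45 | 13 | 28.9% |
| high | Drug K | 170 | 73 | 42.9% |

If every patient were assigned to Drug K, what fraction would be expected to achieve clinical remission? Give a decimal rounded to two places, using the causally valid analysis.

The blood pressure-specific comparison favours Drug K throughout, but the pooled figures favour Drug R. The question is whether to condition on blood pressure.
Blood pressure is recorded after the drug and is itself shifted by it — it sits on the causal path from drug to outcome. Conditioning on a mediator would strip out part of the effect we want; the pooled comparison gives the total causal effect.
So P(outcome | do(Drug K)) is just the pooled rate for Drug K: 150/300 = 0.500.

0.50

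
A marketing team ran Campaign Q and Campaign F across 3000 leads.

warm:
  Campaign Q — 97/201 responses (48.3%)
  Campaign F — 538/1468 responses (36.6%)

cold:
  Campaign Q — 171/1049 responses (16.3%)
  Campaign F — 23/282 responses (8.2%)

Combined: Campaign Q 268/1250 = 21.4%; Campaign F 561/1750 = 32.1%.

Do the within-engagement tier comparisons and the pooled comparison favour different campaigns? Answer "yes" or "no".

Within each engagement tier level (warm 48.3% vs 36.6%; cold 16.3% vs 8.2%), Campaign Q has the higher rate every time. Pooled: 21.4% vs 32.1% — Campaign F has the higher rate overall. The two comparisons disagree.

yes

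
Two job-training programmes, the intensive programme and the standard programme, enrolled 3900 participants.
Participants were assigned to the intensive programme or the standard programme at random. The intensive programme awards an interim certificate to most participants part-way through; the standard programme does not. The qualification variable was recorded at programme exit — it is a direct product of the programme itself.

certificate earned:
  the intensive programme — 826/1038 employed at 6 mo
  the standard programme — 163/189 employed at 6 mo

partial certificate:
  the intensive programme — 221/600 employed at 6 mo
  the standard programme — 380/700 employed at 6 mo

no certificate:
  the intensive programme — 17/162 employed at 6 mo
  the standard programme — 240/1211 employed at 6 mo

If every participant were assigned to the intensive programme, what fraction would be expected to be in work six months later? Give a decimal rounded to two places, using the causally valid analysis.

Qualification attained during the programme lies on the pathway programme → qualification attained during the programme → outcome, so adjusting for it blocks the indirect effect. For the total causal effect of programme, use the unadjusted pooled rates.
So P(outcome | do(the intensive programme)) is just the pooled rate for the intensive programme: 1064/1800 = 0.591.

0.59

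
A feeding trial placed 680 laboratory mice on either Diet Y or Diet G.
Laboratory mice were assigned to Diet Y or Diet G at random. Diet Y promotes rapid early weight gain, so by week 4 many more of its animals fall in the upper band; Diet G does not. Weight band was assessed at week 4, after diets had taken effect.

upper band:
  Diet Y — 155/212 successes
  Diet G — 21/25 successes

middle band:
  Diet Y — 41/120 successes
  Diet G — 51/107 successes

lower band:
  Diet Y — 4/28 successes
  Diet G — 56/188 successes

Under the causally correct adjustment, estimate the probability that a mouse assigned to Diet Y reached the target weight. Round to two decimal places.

Within every week-4 weight band level Diet G has the higher rate, yet pooled Diet Y does — Simpson's reversal.
Week-4 weight band lies on the pathway diet → week-4 weight band → outcome, so adjusting for it blocks the indirect effect. For the total causal effect of diet, use the unadjusted pooled rates.
So P(outcome | do(Diet Y)) is just the pooled rate for Diet Y: 200/360 = 0.556.

0.56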